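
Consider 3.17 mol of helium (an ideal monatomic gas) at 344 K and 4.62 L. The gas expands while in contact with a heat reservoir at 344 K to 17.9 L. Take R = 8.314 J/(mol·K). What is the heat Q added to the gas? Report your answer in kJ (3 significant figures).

Isothermal ⇒ ΔU = 0, so Q = W = nRT ln(V₂/V₁).
Q = (3.17)(8.314)(344) ln(17.9/4.62) = 9066 × 1.354 = 12279 J.

Q ≈ 12.3 kJ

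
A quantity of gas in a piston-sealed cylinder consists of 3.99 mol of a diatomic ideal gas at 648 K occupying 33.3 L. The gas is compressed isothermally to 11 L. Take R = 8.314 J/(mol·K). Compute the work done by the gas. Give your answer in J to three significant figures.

W ≈ -23800 J

Isothermal: W = nRT ln(V₂/V₁).
W = (3.99)(8.314)(648) × ln(11/33.3)
  = 21496 × -1.108
W_by_gas = -23810 J.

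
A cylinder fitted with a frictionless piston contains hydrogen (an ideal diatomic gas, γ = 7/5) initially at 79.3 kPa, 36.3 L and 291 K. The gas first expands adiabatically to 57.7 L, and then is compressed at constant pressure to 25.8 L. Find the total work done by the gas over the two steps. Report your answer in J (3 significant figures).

Step 1 (adiabatic): W = (P₁V₁ − P₂V₂)/(γ−1) = (2879 − 2392)/0.4 = 1218 J.
After step 1: P = 41.45 kPa, V = 57.7 L, T = 241.8 K.
Step 2 (isobaric): W = PΔV = (41.45 kPa)(25.8 − 57.7 L) = -1322 J.
W_total = 1218 − 1322 = -104.5 J.

W_total ≈ -104 J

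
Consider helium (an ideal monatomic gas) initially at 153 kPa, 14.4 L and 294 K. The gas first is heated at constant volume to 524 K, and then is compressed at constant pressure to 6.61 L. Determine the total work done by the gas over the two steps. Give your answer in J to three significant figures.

W_total ≈ -2120 J

Step 1 (isochoric): W = 0 (constant volume).
After step 1: P = 272.7 kPa (V unchanged).
Step 2 (isobaric): W = PΔV = (272.7 kPa)(6.61 − 14.4 L) = -2124 J.
W_total = 0 − 2124 = -2124 J.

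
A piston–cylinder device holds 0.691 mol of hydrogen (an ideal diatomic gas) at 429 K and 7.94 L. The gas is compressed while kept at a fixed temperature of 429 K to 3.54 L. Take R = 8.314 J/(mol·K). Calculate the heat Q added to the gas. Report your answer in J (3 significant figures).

Isothermal ⇒ ΔU = 0, so Q = W = nRT ln(V₂/V₁).
Q = (0.691)(8.314)(429) ln(3.54/7.94) = 2465 × -0.8078 = -1991 J.

Q ≈ -1990 J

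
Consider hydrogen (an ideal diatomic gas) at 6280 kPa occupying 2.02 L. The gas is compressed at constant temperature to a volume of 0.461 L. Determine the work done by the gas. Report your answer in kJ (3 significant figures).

Isothermal: W = nRT ln(V₂/V₁) = P₁V₁ ln(V₂/V₁).
P₁V₁ = (6280 kPa)(2.02 L) = 12686 J.
W = 12686 × ln(0.461/2.02) = 12686 × -1.477
W_by_gas = -18742 J.

W ≈ -18.7 kJ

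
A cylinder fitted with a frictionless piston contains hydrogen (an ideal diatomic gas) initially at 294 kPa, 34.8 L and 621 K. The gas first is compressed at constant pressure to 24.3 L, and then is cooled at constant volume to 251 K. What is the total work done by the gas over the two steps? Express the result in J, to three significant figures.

Step 1 (isobaric): W = PΔV = (294 kPa)(24.3 − 34.8 L) = -3087 J.
Step 2 (isochoric): W = 0 (constant volume).
W_total = -3087 + 0 = -3087 J.

W_total ≈ -3090 J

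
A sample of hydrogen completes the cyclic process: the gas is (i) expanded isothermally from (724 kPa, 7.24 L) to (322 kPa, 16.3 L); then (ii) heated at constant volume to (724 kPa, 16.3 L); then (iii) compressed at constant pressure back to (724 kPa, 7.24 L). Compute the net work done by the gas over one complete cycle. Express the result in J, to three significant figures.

W_net ≈ -2310 J

Leg (i): W = PᵢVᵢ ln(V_f/Vᵢ) = (5242) ln(16.3/7.24) = 4254 J.
Leg (ii): W = 0.
Leg (iii): W = PΔV = (724)(7.24 − 16.3) = -6559 J.
W_net = 4254 − 6559 = -2306 J.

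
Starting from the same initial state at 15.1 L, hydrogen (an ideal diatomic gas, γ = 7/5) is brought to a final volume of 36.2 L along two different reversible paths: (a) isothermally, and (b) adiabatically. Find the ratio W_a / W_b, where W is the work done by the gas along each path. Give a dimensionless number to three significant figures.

Path (a) isothermal: W = P₁V₁ ln(V₂/V₁) → W_a/(P₁V₁) = 0.8744.
Path (b) adiabatic: W = P₁V₁(1 − (V₁/V₂)^(γ−1))/(γ−1) → W_b/(P₁V₁) = 0.7378.
W_a / W_b = 0.8744 / 0.7378 = 1.185.

W_a / W_b ≈ 1.19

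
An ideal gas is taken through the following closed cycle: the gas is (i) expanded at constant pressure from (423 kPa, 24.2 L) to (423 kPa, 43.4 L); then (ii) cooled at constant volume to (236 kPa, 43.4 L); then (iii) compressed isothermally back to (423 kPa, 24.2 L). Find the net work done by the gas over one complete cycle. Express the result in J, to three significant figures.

W_net ≈ 2140 J

Leg (i): W = PΔV = (423)(43.4 − 24.2) = 8122 J.
Leg (ii): W = 0.
Leg (iii): W = PᵢVᵢ ln(V_f/Vᵢ) = (10242) ln(24.2/43.4) = -5983 J.
W_net = 8122 − 5983 = 2139 J.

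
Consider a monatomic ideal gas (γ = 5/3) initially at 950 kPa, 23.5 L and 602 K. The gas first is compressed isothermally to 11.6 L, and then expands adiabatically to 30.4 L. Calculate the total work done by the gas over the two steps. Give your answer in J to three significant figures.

Step 1 (isothermal): W = P₁V₁ ln(V₂/V₁) = (22325) ln(11.6/23.5) = -15761 J.
After step 1: P = 1925 kPa, V = 11.6 L, T = 602 K.
Step 2 (adiabatic): W = (P₁V₁ − P₂V₂)/(γ−1) = (22325 − 11745)/0.667 = 15870 J.
W_total = -15761 + 15870 = 108.9 J.

W_total ≈ 109 J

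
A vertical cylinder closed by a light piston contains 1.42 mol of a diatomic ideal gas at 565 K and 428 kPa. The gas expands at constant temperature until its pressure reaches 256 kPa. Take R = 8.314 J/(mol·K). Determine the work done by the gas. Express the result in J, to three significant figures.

W ≈ 3430 J

Isothermal process: W = nRT ln(V₂/V₁) = nRT ln(P₁/P₂).
W = (1.42)(8.314)(565) × ln(428/256)
  = 6670 × ln(1.672) = 6670 × 0.5139
W_by_gas = 3428 J.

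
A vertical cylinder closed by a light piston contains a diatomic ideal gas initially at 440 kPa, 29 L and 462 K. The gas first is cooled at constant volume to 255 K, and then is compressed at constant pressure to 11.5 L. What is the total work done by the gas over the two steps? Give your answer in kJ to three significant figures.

W_total ≈ -4.25 kJ

Step 1 (isochoric): W = 0 (constant volume).
After step 1: P = 242.9 kPa (V unchanged).
Step 2 (isobaric): W = PΔV = (242.9 kPa)(11.5 − 29 L) = -4250 J.
W_total = 0 − 4250 = -4250 J.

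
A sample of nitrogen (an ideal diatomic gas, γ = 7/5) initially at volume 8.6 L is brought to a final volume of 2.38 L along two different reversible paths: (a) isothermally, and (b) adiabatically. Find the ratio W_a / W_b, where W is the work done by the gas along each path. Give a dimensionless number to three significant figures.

Path (a) isothermal: W = P₁V₁ ln(V₂/V₁) → W_a/(P₁V₁) = -1.285.
Path (b) adiabatic: W = P₁V₁(1 − (V₁/V₂)^(γ−1))/(γ−1) → W_b/(P₁V₁) = -1.679.
W_a / W_b = -1.285 / -1.679 = 0.765.

W_a / W_b ≈ 0.765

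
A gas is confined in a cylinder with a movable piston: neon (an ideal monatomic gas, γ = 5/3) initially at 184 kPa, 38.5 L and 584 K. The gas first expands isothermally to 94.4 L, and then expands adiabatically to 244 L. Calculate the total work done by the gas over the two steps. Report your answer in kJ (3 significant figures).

Step 1 (isothermal): W = P₁V₁ ln(V₂/V₁) = (7084) ln(94.4/38.5) = 6354 J.
After step 1: P = 75.04 kPa, V = 94.4 L, T = 584 K.
Step 2 (adiabatic): W = (P₁V₁ − P₂V₂)/(γ−1) = (7084 − 3761)/0.667 = 4984 J.
W_total = 6354 + 4984 = 11338 J.

W_total ≈ 11.3 kJ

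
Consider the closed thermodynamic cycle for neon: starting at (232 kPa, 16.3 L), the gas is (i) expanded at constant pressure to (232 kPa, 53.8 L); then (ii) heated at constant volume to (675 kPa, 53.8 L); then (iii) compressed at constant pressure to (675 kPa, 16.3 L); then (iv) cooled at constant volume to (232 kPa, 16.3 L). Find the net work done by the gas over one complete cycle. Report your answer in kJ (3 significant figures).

W_net ≈ -16.6 kJ

Constant-volume legs do no work.
W(i) = (232)(53.8 − 16.3) = 8700 J; W(iii) = (675)(16.3 − 53.8) = -25312 J.
W_net = 8700 − 25312 = -16612 J (the counter-clockwise enclosed area).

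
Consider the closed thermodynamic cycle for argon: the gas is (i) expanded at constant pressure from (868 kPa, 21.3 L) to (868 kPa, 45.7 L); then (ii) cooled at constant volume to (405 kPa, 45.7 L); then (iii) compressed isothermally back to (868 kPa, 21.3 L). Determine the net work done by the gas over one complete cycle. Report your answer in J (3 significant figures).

Leg (i): W = PΔV = (868)(45.7 − 21.3) = 21179 J.
Leg (ii): W = 0.
Leg (iii): W = PᵢVᵢ ln(V_f/Vᵢ) = (18508) ln(21.3/45.7) = -14129 J.
W_net = 21179 − 14129 = 7050 J.

W_net ≈ 7050 J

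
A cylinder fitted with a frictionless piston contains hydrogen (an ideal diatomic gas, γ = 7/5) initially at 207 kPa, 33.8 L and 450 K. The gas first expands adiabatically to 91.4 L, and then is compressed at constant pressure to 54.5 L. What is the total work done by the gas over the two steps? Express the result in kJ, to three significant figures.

Step 1 (adiabatic): W = (P₁V₁ − P₂V₂)/(γ−1) = (6997 − 4700)/0.4 = 5742 J.
After step 1: P = 51.42 kPa, V = 91.4 L, T = 302.3 K.
Step 2 (isobaric): W = PΔV = (51.42 kPa)(54.5 − 91.4 L) = -1897 J.
W_total = 5742 − 1897 = 3845 J.

W_total ≈ 3.84 kJ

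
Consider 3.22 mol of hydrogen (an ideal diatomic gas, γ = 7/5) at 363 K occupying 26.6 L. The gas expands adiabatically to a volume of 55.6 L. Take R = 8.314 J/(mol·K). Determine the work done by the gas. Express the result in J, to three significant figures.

W ≈ 6200 J

Adiabatic: TV^(γ−1) = const with γ = 7/5.
T₂ = T₁ (V₁/V₂)^(γ−1) = 363 × (26.6/55.6)^0.4 = 363 × 0.7446 = 270.3 K.
W_by = nCᵥ(T₁ − T₂) = (3.22)(20.79)(363 − 270.3) = 6205 J.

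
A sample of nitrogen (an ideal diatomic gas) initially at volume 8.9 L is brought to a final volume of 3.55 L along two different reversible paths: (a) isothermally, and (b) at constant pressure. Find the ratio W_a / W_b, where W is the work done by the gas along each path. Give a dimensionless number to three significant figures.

Path (a) isothermal: W = P₁V₁ ln(V₂/V₁) → W_a/(P₁V₁) = -0.9191.
Path (b) isobaric: W = P₁(V₂ − V₁) → W_b/(P₁V₁) = -0.6011.
W_a / W_b = -0.9191 / -0.6011 = 1.529.

W_a / W_b ≈ 1.53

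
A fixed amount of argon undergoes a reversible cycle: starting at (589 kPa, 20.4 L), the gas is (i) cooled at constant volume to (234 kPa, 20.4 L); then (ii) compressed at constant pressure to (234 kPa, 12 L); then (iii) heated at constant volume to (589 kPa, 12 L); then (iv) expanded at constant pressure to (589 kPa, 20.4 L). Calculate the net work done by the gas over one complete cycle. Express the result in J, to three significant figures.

Constant-volume legs do no work.
W(ii) = (234)(12 − 20.4) = -1966 J; W(iv) = (589)(20.4 − 12) = 4948 J.
W_net = -1966 + 4948 = 2982 J (the clockwise enclosed area).

W_net ≈ 2980 J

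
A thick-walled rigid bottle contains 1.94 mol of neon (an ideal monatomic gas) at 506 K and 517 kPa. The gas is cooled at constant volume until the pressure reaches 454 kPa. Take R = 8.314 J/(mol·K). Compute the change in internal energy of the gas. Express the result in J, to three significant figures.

Constant volume ⇒ W = 0, so Q = ΔU = nCᵥΔT with Cᵥ = 3R/2 = 12.47 J/(mol·K).
At constant V, T₂/T₁ = P₂/P₁ ⇒ ΔT = T₁(P₂/P₁ − 1) = 506·(454/517 − 1) = -61.66 K.
ΔU = (1.94)(12.47)(-61.66) = -1492 J.

ΔU ≈ -1490 J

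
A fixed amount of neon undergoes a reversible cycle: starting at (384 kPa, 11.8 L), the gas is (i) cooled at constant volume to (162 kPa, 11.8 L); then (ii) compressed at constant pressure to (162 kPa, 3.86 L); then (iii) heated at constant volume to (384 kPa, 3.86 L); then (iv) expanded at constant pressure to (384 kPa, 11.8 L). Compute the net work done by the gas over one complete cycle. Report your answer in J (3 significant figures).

W_net ≈ 1760 J

Constant-volume legs do no work.
W(ii) = (162)(3.86 − 11.8) = -1286 J; W(iv) = (384)(11.8 − 3.86) = 3049 J.
W_net = -1286 + 3049 = 1763 J (the clockwise enclosed area).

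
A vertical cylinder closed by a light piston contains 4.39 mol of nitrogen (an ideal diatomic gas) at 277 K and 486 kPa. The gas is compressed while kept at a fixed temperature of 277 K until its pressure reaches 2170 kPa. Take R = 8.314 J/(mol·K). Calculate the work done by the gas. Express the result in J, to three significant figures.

Isothermal process: W = nRT ln(V₂/V₁) = nRT ln(P₁/P₂).
W = (4.39)(8.314)(277) × ln(486/2170)
  = 10110 × ln(0.224) = 10110 × -1.496
W_by_gas = -15127 J.

W ≈ -15100 J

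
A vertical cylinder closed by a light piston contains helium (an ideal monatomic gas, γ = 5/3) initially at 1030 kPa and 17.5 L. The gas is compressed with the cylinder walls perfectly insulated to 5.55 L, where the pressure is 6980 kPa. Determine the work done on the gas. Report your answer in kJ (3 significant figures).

Adiabatic: W = (P₁V₁ − P₂V₂)/(γ − 1) with γ = 5/3.
P₁V₁ = 18025 J, P₂V₂ = 38739 J.
W = (18025 − 38739) / 0.6667 = -31071 J.
Work on gas = −W_by = 31071 J.

W ≈ 31.1 kJ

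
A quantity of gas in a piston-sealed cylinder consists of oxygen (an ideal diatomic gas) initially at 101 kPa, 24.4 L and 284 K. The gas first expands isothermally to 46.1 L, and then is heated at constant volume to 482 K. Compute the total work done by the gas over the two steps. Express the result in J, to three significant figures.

Step 1 (isothermal): W = P₁V₁ ln(V₂/V₁) = (2464) ln(46.1/24.4) = 1568 J.
Step 2 (isochoric): W = 0 (constant volume).
W_total = 1568 + 0 = 1568 J.

W_total ≈ 1570 J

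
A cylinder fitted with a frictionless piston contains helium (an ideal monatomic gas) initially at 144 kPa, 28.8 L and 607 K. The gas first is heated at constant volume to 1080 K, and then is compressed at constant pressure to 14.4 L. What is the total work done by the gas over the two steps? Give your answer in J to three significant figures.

Step 1 (isochoric): W = 0 (constant volume).
After step 1: P = 256.2 kPa (V unchanged).
Step 2 (isobaric): W = PΔV = (256.2 kPa)(14.4 − 28.8 L) = -3689 J.
W_total = 0 − 3689 = -3689 J.

W_total ≈ -3690 J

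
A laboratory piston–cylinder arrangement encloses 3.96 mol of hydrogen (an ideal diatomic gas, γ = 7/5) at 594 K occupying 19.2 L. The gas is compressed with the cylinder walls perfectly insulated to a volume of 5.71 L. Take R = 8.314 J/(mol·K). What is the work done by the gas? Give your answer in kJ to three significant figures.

Adiabatic: TV^(γ−1) = const with γ = 7/5.
T₂ = T₁ (V₁/V₂)^(γ−1) = 594 × (19.2/5.71)^0.4 = 594 × 1.624 = 964.8 K.
W_by = nCᵥ(T₁ − T₂) = (3.96)(20.79)(594 − 964.8) = -30523 J.

W ≈ -30.5 kJ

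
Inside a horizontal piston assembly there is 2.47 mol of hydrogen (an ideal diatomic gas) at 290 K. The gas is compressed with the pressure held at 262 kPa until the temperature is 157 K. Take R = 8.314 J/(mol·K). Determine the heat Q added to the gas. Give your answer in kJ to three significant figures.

Isobaric: W = nRΔT = (2.47)(8.314)(-133) = -2731 J.
ΔU = nCᵥΔT with Cᵥ = 5R/2: ΔU = (2.47)(20.79)(-133) = -6828 J.
Q = ΔU + W = -6828 − 2731 = -9559 J.

Q ≈ -9.56 kJ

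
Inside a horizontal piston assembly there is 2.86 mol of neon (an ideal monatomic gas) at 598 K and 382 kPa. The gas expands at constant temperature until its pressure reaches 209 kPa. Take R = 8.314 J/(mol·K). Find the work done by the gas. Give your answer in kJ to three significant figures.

Isothermal process: W = nRT ln(V₂/V₁) = nRT ln(P₁/P₂).
W = (2.86)(8.314)(598) × ln(382/209)
  = 14219 × ln(1.828) = 14219 × 0.6031
W_by_gas = 8575 J.

W ≈ 8.58 kJ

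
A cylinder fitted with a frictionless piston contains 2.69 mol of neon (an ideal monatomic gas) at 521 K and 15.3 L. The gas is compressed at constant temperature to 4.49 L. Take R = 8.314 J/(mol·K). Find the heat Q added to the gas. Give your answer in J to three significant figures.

Q ≈ -14300 J

Isothermal ⇒ ΔU = 0, so Q = W = nRT ln(V₂/V₁).
Q = (2.69)(8.314)(521) ln(4.49/15.3) = 11652 × -1.226 = -14285 J.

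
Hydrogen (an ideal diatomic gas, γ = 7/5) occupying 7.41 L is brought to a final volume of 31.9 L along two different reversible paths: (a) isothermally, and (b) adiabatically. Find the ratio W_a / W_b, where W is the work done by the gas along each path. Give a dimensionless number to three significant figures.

Path (a) isothermal: W = P₁V₁ ln(V₂/V₁) → W_a/(P₁V₁) = 1.46.
Path (b) adiabatic: W = P₁V₁(1 − (V₁/V₂)^(γ−1))/(γ−1) → W_b/(P₁V₁) = 1.106.
W_a / W_b = 1.46 / 1.106 = 1.32.

W_a / W_b ≈ 1.32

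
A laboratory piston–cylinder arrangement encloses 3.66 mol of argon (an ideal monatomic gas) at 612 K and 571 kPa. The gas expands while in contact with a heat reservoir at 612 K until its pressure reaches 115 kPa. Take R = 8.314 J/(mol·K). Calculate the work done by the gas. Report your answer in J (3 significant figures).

W ≈ 29800 J

Isothermal process: W = nRT ln(V₂/V₁) = nRT ln(P₁/P₂).
W = (3.66)(8.314)(612) × ln(571/115)
  = 18623 × ln(4.965) = 18623 × 1.602
W_by_gas = 29842 J.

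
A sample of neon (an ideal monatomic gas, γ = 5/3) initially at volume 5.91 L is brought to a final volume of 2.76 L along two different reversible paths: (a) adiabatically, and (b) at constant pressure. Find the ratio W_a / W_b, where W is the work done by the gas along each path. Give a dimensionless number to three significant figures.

W_a / W_b ≈ 1.86

Path (a) adiabatic: W = P₁V₁(1 − (V₁/V₂)^(γ−1))/(γ−1) → W_a/(P₁V₁) = -0.992.
Path (b) isobaric: W = P₁(V₂ − V₁) → W_b/(P₁V₁) = -0.533.
W_a / W_b = -0.992 / -0.533 = 1.861.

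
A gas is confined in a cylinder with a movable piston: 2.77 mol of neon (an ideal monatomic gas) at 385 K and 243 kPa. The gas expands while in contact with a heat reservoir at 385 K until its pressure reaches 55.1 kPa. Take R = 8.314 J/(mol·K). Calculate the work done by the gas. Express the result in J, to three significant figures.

Isothermal process: W = nRT ln(V₂/V₁) = nRT ln(P₁/P₂).
W = (2.77)(8.314)(385) × ln(243/55.1)
  = 8866 × ln(4.41) = 8866 × 1.484
W_by_gas = 13157 J.

W ≈ 13200 J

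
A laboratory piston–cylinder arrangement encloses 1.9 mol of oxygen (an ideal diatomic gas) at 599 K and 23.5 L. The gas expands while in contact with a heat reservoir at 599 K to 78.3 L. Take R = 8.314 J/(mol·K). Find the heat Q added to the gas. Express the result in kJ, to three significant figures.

Q ≈ 11.4 kJ

Isothermal ⇒ ΔU = 0, so Q = W = nRT ln(V₂/V₁).
Q = (1.9)(8.314)(599) ln(78.3/23.5) = 9462 × 1.204 = 11388 J.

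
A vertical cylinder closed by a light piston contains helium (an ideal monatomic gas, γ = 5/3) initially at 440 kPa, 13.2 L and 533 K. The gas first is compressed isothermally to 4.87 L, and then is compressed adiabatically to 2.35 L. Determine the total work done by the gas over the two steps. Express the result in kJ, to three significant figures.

Step 1 (isothermal): W = P₁V₁ ln(V₂/V₁) = (5808) ln(4.87/13.2) = -5791 J.
After step 1: P = 1193 kPa, V = 4.87 L, T = 533 K.
Step 2 (adiabatic): W = (P₁V₁ − P₂V₂)/(γ−1) = (5808 − 9441)/0.667 = -5449 J.
W_total = -5791 − 5449 = -11240 J.

W_total ≈ -11.2 kJ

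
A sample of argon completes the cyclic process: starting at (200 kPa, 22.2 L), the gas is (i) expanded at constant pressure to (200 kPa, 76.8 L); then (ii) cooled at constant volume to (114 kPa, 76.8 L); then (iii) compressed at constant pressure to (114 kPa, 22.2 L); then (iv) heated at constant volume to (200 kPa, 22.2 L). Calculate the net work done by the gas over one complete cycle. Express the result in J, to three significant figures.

Constant-volume legs do no work.
W(i) = (200)(76.8 − 22.2) = 10920 J; W(iii) = (114)(22.2 − 76.8) = -6224 J.
W_net = 10920 − 6224 = 4696 J (the clockwise enclosed area).

W_net ≈ 4700 J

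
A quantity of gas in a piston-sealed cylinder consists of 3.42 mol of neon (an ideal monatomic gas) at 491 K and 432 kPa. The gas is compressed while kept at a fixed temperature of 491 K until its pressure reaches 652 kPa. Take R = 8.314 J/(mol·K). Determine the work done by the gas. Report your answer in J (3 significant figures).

W ≈ -5750 J

Isothermal process: W = nRT ln(V₂/V₁) = nRT ln(P₁/P₂).
W = (3.42)(8.314)(491) × ln(432/652)
  = 13961 × ln(0.6626) = 13961 × -0.4116
W_by_gas = -5747 J.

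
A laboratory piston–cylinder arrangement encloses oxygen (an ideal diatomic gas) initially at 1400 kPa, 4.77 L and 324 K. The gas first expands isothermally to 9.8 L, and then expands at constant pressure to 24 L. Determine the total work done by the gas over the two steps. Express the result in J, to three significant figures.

Step 1 (isothermal): W = P₁V₁ ln(V₂/V₁) = (6678) ln(9.8/4.77) = 4808 J.
After step 1: P = 681.4 kPa, V = 9.8 L, T = 324 K.
Step 2 (isobaric): W = PΔV = (681.4 kPa)(24 − 9.8 L) = 9676 J.
W_total = 4808 + 9676 = 14485 J.

W_total ≈ 14500 J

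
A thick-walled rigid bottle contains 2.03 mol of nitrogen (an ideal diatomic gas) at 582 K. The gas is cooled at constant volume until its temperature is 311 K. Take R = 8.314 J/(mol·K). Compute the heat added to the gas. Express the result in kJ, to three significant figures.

Q ≈ -11.4 kJ

Constant volume ⇒ W = 0, so Q = ΔU = nCᵥΔT with Cᵥ = 5R/2 = 20.79 J/(mol·K).
ΔU = (2.03)(20.79)(311 − 582) = -11434 J.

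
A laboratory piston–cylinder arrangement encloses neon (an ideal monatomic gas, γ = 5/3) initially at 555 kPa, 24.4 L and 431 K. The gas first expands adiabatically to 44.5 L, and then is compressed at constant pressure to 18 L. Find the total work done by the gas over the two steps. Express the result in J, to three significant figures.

W_total ≈ 1300 J

Step 1 (adiabatic): W = (P₁V₁ − P₂V₂)/(γ−1) = (13542 − 9072)/0.667 = 6705 J.
After step 1: P = 203.9 kPa, V = 44.5 L, T = 288.7 K.
Step 2 (isobaric): W = PΔV = (203.9 kPa)(18 − 44.5 L) = -5402 J.
W_total = 6705 − 5402 = 1303 J.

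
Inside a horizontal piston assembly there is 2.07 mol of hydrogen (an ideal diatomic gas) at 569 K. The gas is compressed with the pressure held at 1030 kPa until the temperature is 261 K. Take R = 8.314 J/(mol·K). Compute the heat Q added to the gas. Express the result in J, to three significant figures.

Isobaric: W = nRΔT = (2.07)(8.314)(-308) = -5301 J.
ΔU = nCᵥΔT with Cᵥ = 5R/2: ΔU = (2.07)(20.79)(-308) = -13252 J.
Q = ΔU + W = -13252 − 5301 = -18552 J.

Q ≈ -18600 J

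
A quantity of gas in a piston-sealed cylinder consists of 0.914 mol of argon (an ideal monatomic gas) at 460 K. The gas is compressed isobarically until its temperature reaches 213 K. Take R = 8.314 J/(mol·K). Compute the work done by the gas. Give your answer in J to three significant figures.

Isobaric: W = P ΔV = nR ΔT.
W = (0.914)(8.314)(213 − 460) = -1877 J.

W ≈ -1880 J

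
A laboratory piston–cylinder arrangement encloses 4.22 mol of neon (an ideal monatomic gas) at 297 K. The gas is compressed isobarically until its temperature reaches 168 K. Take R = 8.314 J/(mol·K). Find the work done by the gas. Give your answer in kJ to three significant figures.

W ≈ -4.53 kJ

Isobaric: W = P ΔV = nR ΔT.
W = (4.22)(8.314)(168 − 297) = -4526 J.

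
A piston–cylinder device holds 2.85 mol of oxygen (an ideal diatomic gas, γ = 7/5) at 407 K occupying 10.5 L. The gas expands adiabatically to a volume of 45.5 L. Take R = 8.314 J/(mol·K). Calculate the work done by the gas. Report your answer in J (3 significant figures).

Adiabatic: TV^(γ−1) = const with γ = 7/5.
T₂ = T₁ (V₁/V₂)^(γ−1) = 407 × (10.5/45.5)^0.4 = 407 × 0.5563 = 226.4 K.
W_by = nCᵥ(T₁ − T₂) = (2.85)(20.79)(407 − 226.4) = 10699 J.

W ≈ 10700 J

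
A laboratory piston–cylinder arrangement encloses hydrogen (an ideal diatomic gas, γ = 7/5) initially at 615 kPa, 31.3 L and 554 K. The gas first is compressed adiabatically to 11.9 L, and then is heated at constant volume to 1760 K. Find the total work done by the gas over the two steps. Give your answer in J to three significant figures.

W_total ≈ -22700 J

Step 1 (adiabatic): W = (P₁V₁ − P₂V₂)/(γ−1) = (19250 − 28341)/0.4 = -22729 J.
Step 2 (isochoric): W = 0 (constant volume).
W_total = -22729 + 0 = -22729 J.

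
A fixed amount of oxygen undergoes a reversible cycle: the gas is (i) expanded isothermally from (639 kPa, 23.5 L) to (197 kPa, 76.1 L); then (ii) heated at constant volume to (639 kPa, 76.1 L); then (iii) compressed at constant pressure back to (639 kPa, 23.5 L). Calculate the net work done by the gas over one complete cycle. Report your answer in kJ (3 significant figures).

Leg (i): W = PᵢVᵢ ln(V_f/Vᵢ) = (15016) ln(76.1/23.5) = 17645 J.
Leg (ii): W = 0.
Leg (iii): W = PΔV = (639)(23.5 − 76.1) = -33611 J.
W_net = 17645 − 33611 = -15966 J.

W_net ≈ -16.0 kJ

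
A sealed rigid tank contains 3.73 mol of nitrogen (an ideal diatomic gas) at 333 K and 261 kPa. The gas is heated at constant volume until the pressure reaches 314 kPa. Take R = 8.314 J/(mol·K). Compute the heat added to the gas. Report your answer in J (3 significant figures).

Q ≈ 5240 J

Constant volume ⇒ W = 0, so Q = ΔU = nCᵥΔT with Cᵥ = 5R/2 = 20.79 J/(mol·K).
At constant V, T₂/T₁ = P₂/P₁ ⇒ ΔT = T₁(P₂/P₁ − 1) = 333·(314/261 − 1) = 67.62 K.
ΔU = (3.73)(20.79)(67.62) = 5243 J.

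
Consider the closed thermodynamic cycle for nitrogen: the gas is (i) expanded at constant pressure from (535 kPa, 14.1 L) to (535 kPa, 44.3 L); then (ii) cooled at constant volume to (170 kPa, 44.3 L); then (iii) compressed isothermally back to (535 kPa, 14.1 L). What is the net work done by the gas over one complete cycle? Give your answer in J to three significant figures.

W_net ≈ 7540 J

Leg (i): W = PΔV = (535)(44.3 − 14.1) = 16157 J.
Leg (ii): W = 0.
Leg (iii): W = PᵢVᵢ ln(V_f/Vᵢ) = (7531) ln(14.1/44.3) = -8622 J.
W_net = 16157 − 8622 = 7535 J.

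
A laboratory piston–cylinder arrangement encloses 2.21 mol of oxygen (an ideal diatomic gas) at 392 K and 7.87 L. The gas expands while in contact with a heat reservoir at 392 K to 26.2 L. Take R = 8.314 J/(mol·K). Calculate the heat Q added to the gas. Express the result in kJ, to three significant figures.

Q ≈ 8.66 kJ

Isothermal ⇒ ΔU = 0, so Q = W = nRT ln(V₂/V₁).
Q = (2.21)(8.314)(392) ln(26.2/7.87) = 7203 × 1.203 = 8663 J.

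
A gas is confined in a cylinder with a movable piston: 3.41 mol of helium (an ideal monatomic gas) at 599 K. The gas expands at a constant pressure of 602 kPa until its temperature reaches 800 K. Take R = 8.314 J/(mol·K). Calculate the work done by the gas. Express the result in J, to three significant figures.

W ≈ 5700 J

Isobaric: W = P ΔV = nR ΔT.
W = (3.41)(8.314)(800 − 599) = 5698 J.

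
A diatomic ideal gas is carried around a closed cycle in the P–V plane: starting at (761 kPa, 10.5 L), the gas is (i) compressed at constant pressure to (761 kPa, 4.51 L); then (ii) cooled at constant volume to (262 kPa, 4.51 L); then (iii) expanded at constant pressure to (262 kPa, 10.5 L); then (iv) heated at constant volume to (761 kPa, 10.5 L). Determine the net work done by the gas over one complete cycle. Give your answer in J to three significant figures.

Constant-volume legs do no work.
W(i) = (761)(4.51 − 10.5) = -4558 J; W(iii) = (262)(10.5 − 4.51) = 1569 J.
W_net = -4558 + 1569 = -2989 J (the counter-clockwise enclosed area).

W_net ≈ -2990 J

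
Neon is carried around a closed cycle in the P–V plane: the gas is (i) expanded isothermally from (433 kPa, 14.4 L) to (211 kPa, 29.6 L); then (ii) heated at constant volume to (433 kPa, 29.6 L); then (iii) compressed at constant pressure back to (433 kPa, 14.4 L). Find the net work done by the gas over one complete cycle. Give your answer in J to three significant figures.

W_net ≈ -2090 J

Leg (i): W = PᵢVᵢ ln(V_f/Vᵢ) = (6235) ln(29.6/14.4) = 4493 J.
Leg (ii): W = 0.
Leg (iii): W = PΔV = (433)(14.4 − 29.6) = -6582 J.
W_net = 4493 − 6582 = -2089 J.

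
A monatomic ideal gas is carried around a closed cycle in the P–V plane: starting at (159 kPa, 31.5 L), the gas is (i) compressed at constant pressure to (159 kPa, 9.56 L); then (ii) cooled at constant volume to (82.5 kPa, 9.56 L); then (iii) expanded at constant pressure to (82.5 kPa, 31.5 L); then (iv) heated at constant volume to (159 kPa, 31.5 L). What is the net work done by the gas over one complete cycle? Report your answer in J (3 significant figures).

W_net ≈ -1680 J

Constant-volume legs do no work.
W(i) = (159)(9.56 − 31.5) = -3488 J; W(iii) = (82.5)(31.5 − 9.56) = 1810 J.
W_net = -3488 + 1810 = -1678 J (the counter-clockwise enclosed area).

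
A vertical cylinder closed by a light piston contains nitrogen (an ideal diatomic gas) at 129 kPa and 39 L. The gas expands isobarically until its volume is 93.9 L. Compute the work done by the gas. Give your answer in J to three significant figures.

W ≈ 7080 J

Isobaric: W = P ΔV.
W = (129 kPa)(93.9 − 39 L) = (129)(54.9) = 7082 J.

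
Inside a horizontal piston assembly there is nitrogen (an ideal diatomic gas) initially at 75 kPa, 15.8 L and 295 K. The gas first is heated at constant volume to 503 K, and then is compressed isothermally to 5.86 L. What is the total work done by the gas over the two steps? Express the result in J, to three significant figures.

Step 1 (isochoric): W = 0 (constant volume).
After step 1: P = 127.9 kPa (V unchanged).
Step 2 (isothermal): W = P₁V₁ ln(V₂/V₁) = (2021) ln(5.86/15.8) = -2004 J.
W_total = 0 − 2004 = -2004 J.

W_total ≈ -2000 J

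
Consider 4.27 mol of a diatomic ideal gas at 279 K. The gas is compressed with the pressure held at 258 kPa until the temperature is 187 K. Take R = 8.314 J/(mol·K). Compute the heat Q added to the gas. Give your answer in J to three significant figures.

Isobaric: W = nRΔT = (4.27)(8.314)(-92) = -3266 J.
ΔU = nCᵥΔT with Cᵥ = 5R/2: ΔU = (4.27)(20.79)(-92) = -8165 J.
Q = ΔU + W = -8165 − 3266 = -11431 J.

Q ≈ -11400 J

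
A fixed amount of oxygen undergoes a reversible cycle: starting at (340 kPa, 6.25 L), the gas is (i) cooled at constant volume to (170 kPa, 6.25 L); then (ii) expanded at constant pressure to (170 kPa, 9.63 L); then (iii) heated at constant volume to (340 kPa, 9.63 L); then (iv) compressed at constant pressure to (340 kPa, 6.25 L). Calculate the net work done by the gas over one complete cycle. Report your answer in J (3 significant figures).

Constant-volume legs do no work.
W(ii) = (170)(9.63 − 6.25) = 574.6 J; W(iv) = (340)(6.25 − 9.63) = -1149 J.
W_net = 574.6 − 1149 = -574.6 J (the counter-clockwise enclosed area).

W_net ≈ -575 J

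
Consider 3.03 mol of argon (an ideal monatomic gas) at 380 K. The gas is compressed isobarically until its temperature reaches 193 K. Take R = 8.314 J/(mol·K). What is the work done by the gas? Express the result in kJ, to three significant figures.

W ≈ -4.71 kJ

Isobaric: W = P ΔV = nR ΔT.
W = (3.03)(8.314)(193 − 380) = -4711 J.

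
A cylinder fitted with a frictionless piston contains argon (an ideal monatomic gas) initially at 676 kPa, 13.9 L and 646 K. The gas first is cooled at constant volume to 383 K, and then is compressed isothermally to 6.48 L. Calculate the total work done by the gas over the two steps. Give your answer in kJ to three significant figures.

W_total ≈ -4.25 kJ

Step 1 (isochoric): W = 0 (constant volume).
After step 1: P = 400.8 kPa (V unchanged).
Step 2 (isothermal): W = P₁V₁ ln(V₂/V₁) = (5571) ln(6.48/13.9) = -4252 J.
W_total = 0 − 4252 = -4252 J.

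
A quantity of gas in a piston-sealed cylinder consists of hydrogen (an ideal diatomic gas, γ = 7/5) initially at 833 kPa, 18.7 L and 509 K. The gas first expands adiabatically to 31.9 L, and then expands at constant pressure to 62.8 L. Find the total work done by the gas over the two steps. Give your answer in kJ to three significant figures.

W_total ≈ 19.7 kJ

Step 1 (adiabatic): W = (P₁V₁ − P₂V₂)/(γ−1) = (15577 − 12581)/0.4 = 7491 J.
After step 1: P = 394.4 kPa, V = 31.9 L, T = 411.1 K.
Step 2 (isobaric): W = PΔV = (394.4 kPa)(62.8 − 31.9 L) = 12186 J.
W_total = 7491 + 12186 = 19677 J.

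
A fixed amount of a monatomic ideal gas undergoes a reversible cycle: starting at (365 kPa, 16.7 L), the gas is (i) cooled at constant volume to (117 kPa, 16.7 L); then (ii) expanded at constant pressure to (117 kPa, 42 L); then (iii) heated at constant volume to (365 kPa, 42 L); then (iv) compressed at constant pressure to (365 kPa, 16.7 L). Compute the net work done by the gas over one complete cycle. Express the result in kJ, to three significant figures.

W_net ≈ -6.27 kJ

Constant-volume legs do no work.
W(ii) = (117)(42 − 16.7) = 2960 J; W(iv) = (365)(16.7 − 42) = -9234 J.
W_net = 2960 − 9234 = -6274 J (the counter-clockwise enclosed area).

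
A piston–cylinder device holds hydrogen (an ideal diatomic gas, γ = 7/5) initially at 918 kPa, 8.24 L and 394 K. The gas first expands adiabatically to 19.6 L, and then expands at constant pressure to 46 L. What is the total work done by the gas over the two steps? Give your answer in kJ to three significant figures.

Step 1 (adiabatic): W = (P₁V₁ − P₂V₂)/(γ−1) = (7564 − 5349)/0.4 = 5539 J.
After step 1: P = 272.9 kPa, V = 19.6 L, T = 278.6 K.
Step 2 (isobaric): W = PΔV = (272.9 kPa)(46 − 19.6 L) = 7204 J.
W_total = 5539 + 7204 = 12744 J.

W_total ≈ 12.7 kJ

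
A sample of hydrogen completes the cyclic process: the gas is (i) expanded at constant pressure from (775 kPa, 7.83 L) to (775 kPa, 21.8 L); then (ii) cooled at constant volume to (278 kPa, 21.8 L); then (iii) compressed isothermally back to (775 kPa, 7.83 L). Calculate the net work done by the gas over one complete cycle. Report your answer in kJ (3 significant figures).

W_net ≈ 4.62 kJ

Leg (i): W = PΔV = (775)(21.8 − 7.83) = 10827 J.
Leg (ii): W = 0.
Leg (iii): W = PᵢVᵢ ln(V_f/Vᵢ) = (6060) ln(7.83/21.8) = -6206 J.
W_net = 10827 − 6206 = 4621 J.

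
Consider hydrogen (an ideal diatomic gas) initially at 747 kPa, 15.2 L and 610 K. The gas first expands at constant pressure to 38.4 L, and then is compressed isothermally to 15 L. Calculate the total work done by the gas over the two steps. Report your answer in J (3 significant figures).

Step 1 (isobaric): W = PΔV = (747 kPa)(38.4 − 15.2 L) = 17330 J.
After step 1: P = 747 kPa, V = 38.4 L, T = 1541 K.
Step 2 (isothermal): W = P₁V₁ ln(V₂/V₁) = (28685) ln(15/38.4) = -26964 J.
W_total = 17330 − 26964 = -9634 J.

W_total ≈ -9630 J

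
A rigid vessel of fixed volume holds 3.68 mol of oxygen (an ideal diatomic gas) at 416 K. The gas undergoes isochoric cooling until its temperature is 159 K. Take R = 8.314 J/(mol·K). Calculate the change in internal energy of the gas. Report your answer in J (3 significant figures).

ΔU ≈ -19700 J

Constant volume ⇒ W = 0, so Q = ΔU = nCᵥΔT with Cᵥ = 5R/2 = 20.79 J/(mol·K).
ΔU = (3.68)(20.79)(159 − 416) = -19658 J.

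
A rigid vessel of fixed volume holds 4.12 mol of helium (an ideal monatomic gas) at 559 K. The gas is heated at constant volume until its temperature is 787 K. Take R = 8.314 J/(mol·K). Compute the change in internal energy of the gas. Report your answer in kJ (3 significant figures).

Constant volume ⇒ W = 0, so Q = ΔU = nCᵥΔT with Cᵥ = 3R/2 = 12.47 J/(mol·K).
ΔU = (4.12)(12.47)(787 − 559) = 11715 J.

ΔU ≈ 11.7 kJ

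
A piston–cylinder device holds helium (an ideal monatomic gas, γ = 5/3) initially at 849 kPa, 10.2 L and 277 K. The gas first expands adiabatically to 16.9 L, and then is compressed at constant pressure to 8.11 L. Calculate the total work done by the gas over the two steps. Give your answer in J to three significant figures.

W_total ≈ 496 J

Step 1 (adiabatic): W = (P₁V₁ − P₂V₂)/(γ−1) = (8660 − 6185)/0.667 = 3713 J.
After step 1: P = 366 kPa, V = 16.9 L, T = 197.8 K.
Step 2 (isobaric): W = PΔV = (366 kPa)(8.11 − 16.9 L) = -3217 J.
W_total = 3713 − 3217 = 495.9 J.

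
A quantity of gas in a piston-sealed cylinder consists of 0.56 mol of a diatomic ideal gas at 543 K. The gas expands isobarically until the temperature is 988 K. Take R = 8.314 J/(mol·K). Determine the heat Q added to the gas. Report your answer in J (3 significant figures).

Isobaric: W = nRΔT = (0.56)(8.314)(445) = 2072 J.
ΔU = nCᵥΔT with Cᵥ = 5R/2: ΔU = (0.56)(20.79)(445) = 5180 J.
Q = ΔU + W = 5180 + 2072 = 7251 J.

Q ≈ 7250 J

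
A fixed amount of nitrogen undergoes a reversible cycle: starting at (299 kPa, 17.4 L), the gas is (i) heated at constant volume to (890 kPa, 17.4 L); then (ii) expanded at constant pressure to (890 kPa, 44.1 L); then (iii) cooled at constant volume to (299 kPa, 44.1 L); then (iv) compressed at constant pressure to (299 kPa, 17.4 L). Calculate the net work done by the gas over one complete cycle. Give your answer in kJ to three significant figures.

W_net ≈ 15.8 kJ

Constant-volume legs do no work.
W(ii) = (890)(44.1 − 17.4) = 23763 J; W(iv) = (299)(17.4 − 44.1) = -7983 J.
W_net = 23763 − 7983 = 15780 J (the clockwise enclosed area).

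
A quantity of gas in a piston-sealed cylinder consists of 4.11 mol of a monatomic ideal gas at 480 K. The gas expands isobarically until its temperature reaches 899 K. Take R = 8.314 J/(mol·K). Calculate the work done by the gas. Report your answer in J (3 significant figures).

Isobaric: W = P ΔV = nR ΔT.
W = (4.11)(8.314)(899 − 480) = 14317 J.

W ≈ 14300 J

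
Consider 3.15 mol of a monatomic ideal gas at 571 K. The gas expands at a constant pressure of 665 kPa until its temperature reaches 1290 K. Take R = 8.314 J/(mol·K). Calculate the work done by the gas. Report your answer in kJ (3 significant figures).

W ≈ 18.8 kJ

Isobaric: W = P ΔV = nR ΔT.
W = (3.15)(8.314)(1290 − 571) = 18830 J.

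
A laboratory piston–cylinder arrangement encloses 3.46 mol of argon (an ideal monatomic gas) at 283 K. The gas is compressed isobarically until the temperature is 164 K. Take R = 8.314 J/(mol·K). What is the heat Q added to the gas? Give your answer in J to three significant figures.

Q ≈ -8560 J

Isobaric: W = nRΔT = (3.46)(8.314)(-119) = -3423 J.
ΔU = nCᵥΔT with Cᵥ = 3R/2: ΔU = (3.46)(12.47)(-119) = -5135 J.
Q = ΔU + W = -5135 − 3423 = -8558 J.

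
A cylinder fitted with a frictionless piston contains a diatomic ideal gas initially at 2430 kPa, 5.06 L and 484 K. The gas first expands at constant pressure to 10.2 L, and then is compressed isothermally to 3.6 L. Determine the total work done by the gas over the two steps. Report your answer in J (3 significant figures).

Step 1 (isobaric): W = PΔV = (2430 kPa)(10.2 − 5.06 L) = 12490 J.
After step 1: P = 2430 kPa, V = 10.2 L, T = 975.7 K.
Step 2 (isothermal): W = P₁V₁ ln(V₂/V₁) = (24786) ln(3.6/10.2) = -25813 J.
W_total = 12490 − 25813 = -13323 J.

W_total ≈ -13300 J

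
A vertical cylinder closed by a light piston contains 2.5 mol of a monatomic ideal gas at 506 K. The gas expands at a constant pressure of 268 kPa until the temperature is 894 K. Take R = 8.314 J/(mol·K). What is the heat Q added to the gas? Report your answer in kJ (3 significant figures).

Q ≈ 20.2 kJ

Isobaric: W = nRΔT = (2.5)(8.314)(388) = 8065 J.
ΔU = nCᵥΔT with Cᵥ = 3R/2: ΔU = (2.5)(12.47)(388) = 12097 J.
Q = ΔU + W = 12097 + 8065 = 20161 J.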